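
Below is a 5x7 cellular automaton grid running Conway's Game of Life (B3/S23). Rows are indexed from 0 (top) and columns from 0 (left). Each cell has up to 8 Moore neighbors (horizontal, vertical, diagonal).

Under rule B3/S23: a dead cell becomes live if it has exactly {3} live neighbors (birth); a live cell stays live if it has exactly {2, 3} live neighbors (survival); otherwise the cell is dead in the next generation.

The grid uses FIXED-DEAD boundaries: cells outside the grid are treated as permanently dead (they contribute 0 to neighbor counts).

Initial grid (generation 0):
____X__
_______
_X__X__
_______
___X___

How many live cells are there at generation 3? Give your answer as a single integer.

Simulating step by step:
Generation 0 (given above): 4 live cells
Generation 1: 0 live cells
_______
_______
_______
_______
_______
Generation 2: 0 live cells
_______
_______
_______
_______
_______
Generation 3: 0 live cells
_______
_______
_______
_______
_______
Population at generation 3: 0

Answer: 0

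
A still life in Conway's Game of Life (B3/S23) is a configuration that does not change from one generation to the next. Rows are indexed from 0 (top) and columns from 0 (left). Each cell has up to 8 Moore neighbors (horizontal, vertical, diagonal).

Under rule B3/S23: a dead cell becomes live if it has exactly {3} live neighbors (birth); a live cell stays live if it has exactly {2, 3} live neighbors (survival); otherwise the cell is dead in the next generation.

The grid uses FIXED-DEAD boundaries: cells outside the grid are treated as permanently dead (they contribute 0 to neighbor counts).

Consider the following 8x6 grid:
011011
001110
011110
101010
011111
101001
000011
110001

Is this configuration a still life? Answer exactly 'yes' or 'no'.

Compute generation 1 and compare to generation 0 (given above):
Generation 1:
011011
000000
000001
100000
100001
001000
100011
000011
Cell (1,2) differs: gen0=1 vs gen1=0 -> NOT a still life.

Answer: no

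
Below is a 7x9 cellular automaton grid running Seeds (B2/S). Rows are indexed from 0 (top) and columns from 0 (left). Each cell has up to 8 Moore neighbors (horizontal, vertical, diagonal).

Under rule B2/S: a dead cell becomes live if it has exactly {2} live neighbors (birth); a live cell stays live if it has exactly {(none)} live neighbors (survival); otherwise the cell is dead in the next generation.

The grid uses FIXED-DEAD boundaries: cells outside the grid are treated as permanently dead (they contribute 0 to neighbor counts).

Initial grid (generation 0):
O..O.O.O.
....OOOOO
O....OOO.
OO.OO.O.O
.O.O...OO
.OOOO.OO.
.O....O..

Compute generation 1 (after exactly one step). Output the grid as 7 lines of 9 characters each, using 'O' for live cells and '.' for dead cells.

Answer: .........
OO.O.....
..O......
.........
.........
.........
O...O....

Derivation:
Simulating step by step:
Generation 0 (given above): 31 live cells
Generation 1: 6 live cells
(generation 1 grid is the final answer)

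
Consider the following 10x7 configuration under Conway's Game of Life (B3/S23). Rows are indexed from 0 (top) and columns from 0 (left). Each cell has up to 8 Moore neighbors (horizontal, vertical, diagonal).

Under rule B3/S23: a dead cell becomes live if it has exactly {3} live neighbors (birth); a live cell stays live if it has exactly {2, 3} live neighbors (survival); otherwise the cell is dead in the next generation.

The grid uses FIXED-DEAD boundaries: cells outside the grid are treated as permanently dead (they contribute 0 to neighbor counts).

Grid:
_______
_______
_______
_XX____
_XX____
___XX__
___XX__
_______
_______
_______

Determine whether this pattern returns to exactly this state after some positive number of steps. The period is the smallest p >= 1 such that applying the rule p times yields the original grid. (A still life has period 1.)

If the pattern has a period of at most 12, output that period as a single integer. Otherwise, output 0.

Simulating and comparing each generation to the original:
Gen 0 (original, given above): 8 live cells
Gen 1: 6 live cells, differs from original
Gen 2: 8 live cells, MATCHES original -> period = 2

Answer: 2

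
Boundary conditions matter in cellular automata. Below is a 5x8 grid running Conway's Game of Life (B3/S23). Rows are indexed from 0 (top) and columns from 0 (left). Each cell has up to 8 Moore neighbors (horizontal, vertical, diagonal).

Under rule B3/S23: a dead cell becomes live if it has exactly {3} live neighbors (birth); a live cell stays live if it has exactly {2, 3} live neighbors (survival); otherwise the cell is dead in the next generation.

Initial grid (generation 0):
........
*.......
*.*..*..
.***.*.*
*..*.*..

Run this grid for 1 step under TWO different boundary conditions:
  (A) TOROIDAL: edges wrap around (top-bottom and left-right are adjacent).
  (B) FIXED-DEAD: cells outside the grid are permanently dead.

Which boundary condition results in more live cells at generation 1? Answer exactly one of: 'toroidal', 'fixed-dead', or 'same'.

Under TOROIDAL boundary, generation 1:
........
.*......
*.***.**
...*.*.*
**.*..*.
Population = 14

Under FIXED-DEAD boundary, generation 1:
........
.*......
*.***.*.
*..*.*..
.*.*..*.
Population = 12

Comparison: toroidal=14, fixed-dead=12 -> toroidal

Answer: toroidal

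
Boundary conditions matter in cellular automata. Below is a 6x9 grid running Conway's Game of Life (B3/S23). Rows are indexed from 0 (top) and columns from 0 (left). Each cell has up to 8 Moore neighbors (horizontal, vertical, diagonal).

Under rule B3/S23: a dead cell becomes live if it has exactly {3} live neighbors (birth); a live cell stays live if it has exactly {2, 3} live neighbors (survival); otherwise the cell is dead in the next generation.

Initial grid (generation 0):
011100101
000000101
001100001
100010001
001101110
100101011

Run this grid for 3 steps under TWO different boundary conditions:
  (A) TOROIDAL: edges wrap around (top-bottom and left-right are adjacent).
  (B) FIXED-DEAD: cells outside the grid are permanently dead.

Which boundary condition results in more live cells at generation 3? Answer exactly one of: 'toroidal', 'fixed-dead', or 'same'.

Under TOROIDAL boundary, generation 3:
111111100
000000010
011010001
010001101
011000101
100001000
Population = 22

Under FIXED-DEAD boundary, generation 3:
000000000
000100000
011111010
011011111
110001000
001000000
Population = 18

Comparison: toroidal=22, fixed-dead=18 -> toroidal

Answer: toroidal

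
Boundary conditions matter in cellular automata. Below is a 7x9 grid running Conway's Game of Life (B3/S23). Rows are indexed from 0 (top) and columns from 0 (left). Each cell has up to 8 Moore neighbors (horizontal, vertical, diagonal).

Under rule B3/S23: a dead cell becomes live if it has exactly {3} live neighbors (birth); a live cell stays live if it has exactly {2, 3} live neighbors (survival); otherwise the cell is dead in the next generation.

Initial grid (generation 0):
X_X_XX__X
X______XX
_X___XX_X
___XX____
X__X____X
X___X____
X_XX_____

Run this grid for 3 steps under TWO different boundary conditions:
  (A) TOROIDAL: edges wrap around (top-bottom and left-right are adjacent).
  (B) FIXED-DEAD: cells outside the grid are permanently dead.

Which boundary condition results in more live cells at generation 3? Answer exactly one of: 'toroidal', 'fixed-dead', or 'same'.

Answer: same

Derivation:
Under TOROIDAL boundary, generation 3:
_______X_
____X_XX_
_____XX__
______XXX
___X____X
X___X_X__
X_X______
Population = 16

Under FIXED-DEAD boundary, generation 3:
_______XX
_____XX_X
_____XX_X
______XX_
_X_X_____
X___X____
_X_X_____
Population = 16

Comparison: toroidal=16, fixed-dead=16 -> same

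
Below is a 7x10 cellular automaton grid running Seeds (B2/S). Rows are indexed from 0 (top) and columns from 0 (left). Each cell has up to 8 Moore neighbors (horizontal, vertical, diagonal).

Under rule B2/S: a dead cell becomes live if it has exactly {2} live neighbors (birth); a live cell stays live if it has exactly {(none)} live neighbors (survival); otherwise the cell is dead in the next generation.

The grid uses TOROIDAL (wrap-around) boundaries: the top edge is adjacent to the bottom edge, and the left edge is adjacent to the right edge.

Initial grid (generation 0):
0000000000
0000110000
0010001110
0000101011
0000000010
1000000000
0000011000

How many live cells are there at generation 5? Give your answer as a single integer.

Simulating step by step:
Generation 0 (given above): 14 live cells
Generation 1: 9 live cells
0000000000
0001000010
0000000000
0001000000
1000010000
0000011101
0000000000
Generation 2: 13 live cells
0000000000
0000000000
0011100000
0000100000
0000000111
1000100010
0000010110
Generation 3: 17 live cells
0000001110
0010100000
0000010000
0010010101
1001110000
0000010000
0000101000
Generation 4: 14 live cells
0000100000
0001000010
0110000010
1100000010
0110000011
0000000000
0000000010
Generation 5: 15 live cells
0001000111
0100100101
0001000000
0001000000
0000000100
1110000100
0000000000
Population at generation 5: 15

Answer: 15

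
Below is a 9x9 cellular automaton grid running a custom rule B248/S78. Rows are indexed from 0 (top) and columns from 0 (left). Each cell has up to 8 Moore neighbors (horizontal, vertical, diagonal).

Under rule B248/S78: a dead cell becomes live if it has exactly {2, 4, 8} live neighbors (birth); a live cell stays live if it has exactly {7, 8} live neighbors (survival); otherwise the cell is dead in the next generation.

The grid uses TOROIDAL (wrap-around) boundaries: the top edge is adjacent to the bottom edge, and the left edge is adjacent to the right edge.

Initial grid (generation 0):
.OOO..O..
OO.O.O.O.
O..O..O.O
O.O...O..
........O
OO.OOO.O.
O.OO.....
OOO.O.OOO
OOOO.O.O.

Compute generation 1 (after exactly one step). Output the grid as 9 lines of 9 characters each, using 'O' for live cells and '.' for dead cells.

Simulating step by step:
Generation 0 (given above): 39 live cells
Generation 1: 23 live cells
(generation 1 grid is the final answer)

Answer: ..O.....O
....O.O.O
..O....O.
...O.O.OO
OO.......
..O...O.O
.....OOO.
.O.......
.OO.O....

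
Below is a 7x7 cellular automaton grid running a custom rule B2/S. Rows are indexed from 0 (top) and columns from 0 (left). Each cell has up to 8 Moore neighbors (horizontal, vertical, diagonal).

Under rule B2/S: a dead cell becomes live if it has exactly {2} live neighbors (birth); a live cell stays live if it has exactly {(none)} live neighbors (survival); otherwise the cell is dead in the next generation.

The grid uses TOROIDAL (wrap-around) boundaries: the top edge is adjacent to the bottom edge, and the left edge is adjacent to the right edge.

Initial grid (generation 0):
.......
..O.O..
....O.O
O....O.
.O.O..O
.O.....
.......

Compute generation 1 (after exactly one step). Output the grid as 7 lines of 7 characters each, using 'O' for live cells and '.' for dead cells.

Answer: ...O...
.......
OO.....
.OOO...
....OO.
.......
.......

Derivation:
Simulating step by step:
Generation 0 (given above): 10 live cells
Generation 1: 8 live cells
(generation 1 grid is the final answer)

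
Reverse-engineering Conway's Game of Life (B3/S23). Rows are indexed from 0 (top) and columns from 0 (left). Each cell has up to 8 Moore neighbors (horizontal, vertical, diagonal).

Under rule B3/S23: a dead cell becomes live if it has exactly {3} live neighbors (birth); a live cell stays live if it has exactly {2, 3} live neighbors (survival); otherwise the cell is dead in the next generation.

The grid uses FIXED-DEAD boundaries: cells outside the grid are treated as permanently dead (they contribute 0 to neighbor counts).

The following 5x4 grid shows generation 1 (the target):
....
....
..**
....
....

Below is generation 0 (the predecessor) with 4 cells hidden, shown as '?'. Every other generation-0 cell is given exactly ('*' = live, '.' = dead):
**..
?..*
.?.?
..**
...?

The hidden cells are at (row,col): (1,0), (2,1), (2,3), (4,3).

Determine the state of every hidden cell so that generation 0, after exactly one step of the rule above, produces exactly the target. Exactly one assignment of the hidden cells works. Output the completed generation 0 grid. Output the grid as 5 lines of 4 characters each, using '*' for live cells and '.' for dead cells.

Hidden generation-0 cells (in order): (1,0), (2,1), (2,3), (4,3).
A hidden cell only influences target cells in its own 3x3 neighborhood. Try each of the 2^4 = 16 assignments, step the completed generation 0 forward once under B3/S23, and compare with the target:
  (1,0)=. (2,1)=. (2,3)=. (4,3)=. -> step reproduces the target at every cell -> ACCEPT
  (1,0)=. (2,1)=. (2,3)=. (4,3)=* -> step gives (3,2)='*' but target has '.' -> reject
  (1,0)=. (2,1)=. (2,3)=* (4,3)=. -> step gives (1,2)='*' but target has '.' -> reject
  (1,0)=. (2,1)=. (2,3)=* (4,3)=* -> step gives (1,2)='*' but target has '.' -> reject
  (1,0)=. (2,1)=* (2,3)=. (4,3)=. -> step gives (1,0)='*' but target has '.' -> reject
  (1,0)=. (2,1)=* (2,3)=. (4,3)=* -> step gives (1,0)='*' but target has '.' -> reject
  (1,0)=. (2,1)=* (2,3)=* (4,3)=. -> step gives (1,0)='*' but target has '.' -> reject
  (1,0)=. (2,1)=* (2,3)=* (4,3)=* -> step gives (1,0)='*' but target has '.' -> reject
  (1,0)=* (2,1)=. (2,3)=. (4,3)=. -> step gives (0,0)='*' but target has '.' -> reject
  (1,0)=* (2,1)=. (2,3)=. (4,3)=* -> step gives (0,0)='*' but target has '.' -> reject
  (1,0)=* (2,1)=. (2,3)=* (4,3)=. -> step gives (0,0)='*' but target has '.' -> reject
  (1,0)=* (2,1)=. (2,3)=* (4,3)=* -> step gives (0,0)='*' but target has '.' -> reject
  (1,0)=* (2,1)=* (2,3)=. (4,3)=. -> step gives (0,0)='*' but target has '.' -> reject
  (1,0)=* (2,1)=* (2,3)=. (4,3)=* -> step gives (0,0)='*' but target has '.' -> reject
  (1,0)=* (2,1)=* (2,3)=* (4,3)=. -> step gives (0,0)='*' but target has '.' -> reject
  (1,0)=* (2,1)=* (2,3)=* (4,3)=* -> step gives (0,0)='*' but target has '.' -> reject
Unique solution: (1,0)=dead, (2,1)=dead, (2,3)=dead, (4,3)=dead.
Check: live-neighbor counts of every cell in the completed generation 0:
1121
2220
0133
0111
0122
Applying B3/S23 to generation 0 with these counts gives:
....
....
..**
....
....
which matches the target exactly.

Answer: **..
...*
....
..**
....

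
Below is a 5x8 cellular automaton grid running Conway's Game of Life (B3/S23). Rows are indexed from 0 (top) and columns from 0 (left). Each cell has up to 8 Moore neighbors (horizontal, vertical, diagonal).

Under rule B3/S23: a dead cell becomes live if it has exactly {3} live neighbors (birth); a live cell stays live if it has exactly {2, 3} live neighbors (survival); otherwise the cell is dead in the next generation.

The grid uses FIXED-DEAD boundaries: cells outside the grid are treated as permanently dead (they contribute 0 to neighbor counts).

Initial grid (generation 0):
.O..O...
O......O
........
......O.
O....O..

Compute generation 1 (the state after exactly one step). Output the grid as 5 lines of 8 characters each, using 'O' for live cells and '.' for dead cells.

Simulating step by step:
Generation 0 (given above): 7 live cells
Generation 1: 0 live cells
(generation 1 grid is the final answer)

Answer: ........
........
........
........
........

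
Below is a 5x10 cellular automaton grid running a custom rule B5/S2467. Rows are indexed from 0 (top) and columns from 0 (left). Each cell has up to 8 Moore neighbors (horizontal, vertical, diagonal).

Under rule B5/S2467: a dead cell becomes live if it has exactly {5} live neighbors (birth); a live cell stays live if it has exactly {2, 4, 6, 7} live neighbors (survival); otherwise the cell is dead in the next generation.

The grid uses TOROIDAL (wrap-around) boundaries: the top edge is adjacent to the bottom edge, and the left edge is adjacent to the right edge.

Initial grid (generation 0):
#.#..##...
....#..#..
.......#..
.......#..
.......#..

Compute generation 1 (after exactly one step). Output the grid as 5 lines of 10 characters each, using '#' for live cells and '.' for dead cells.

Simulating step by step:
Generation 0 (given above): 9 live cells
Generation 1: 5 live cells
(generation 1 grid is the final answer)

Answer: .....#....
.......#..
.......#..
.......#..
.......#..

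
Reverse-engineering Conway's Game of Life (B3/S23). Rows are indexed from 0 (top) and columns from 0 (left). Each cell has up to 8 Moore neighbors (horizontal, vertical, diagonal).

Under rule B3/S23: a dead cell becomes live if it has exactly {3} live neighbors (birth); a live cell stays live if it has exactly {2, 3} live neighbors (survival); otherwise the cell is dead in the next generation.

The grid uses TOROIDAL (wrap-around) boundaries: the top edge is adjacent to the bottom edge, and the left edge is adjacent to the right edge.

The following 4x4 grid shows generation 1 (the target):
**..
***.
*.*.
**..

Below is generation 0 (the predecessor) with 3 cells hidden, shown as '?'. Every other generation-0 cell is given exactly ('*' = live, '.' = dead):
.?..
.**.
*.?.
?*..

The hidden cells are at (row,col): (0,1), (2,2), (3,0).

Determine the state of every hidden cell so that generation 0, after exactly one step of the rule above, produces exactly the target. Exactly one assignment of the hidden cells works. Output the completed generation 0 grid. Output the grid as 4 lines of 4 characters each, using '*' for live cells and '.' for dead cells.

Answer: .*..
.**.
*...
.*..

Derivation:
Hidden generation-0 cells (in order): (0,1), (2,2), (3,0).
A hidden cell only influences target cells in its own 3x3 neighborhood. Try each of the 2^3 = 8 assignments, step the completed generation 0 forward once under B3/S23, and compare with the target:
  (0,1)=. (2,2)=. (3,0)=. -> step gives (0,0)='.' but target has '*' -> reject
  (0,1)=. (2,2)=. (3,0)=* -> step gives (0,1)='.' but target has '*' -> reject
  (0,1)=. (2,2)=* (3,0)=. -> step gives (0,0)='.' but target has '*' -> reject
  (0,1)=. (2,2)=* (3,0)=* -> step gives (0,1)='.' but target has '*' -> reject
  (0,1)=* (2,2)=. (3,0)=. -> step reproduces the target at every cell -> ACCEPT
  (0,1)=* (2,2)=. (3,0)=* -> step gives (0,0)='.' but target has '*' -> reject
  (0,1)=* (2,2)=* (3,0)=. -> step gives (1,1)='.' but target has '*' -> reject
  (0,1)=* (2,2)=* (3,0)=* -> step gives (0,0)='.' but target has '*' -> reject
Unique solution: (0,1)=live, (2,2)=dead, (3,0)=dead.
Check: live-neighbor counts of every cell in the completed generation 0:
3341
3322
2432
3221
Applying B3/S23 to generation 0 with these counts gives:
**..
***.
*.*.
**..
which matches the target exactly.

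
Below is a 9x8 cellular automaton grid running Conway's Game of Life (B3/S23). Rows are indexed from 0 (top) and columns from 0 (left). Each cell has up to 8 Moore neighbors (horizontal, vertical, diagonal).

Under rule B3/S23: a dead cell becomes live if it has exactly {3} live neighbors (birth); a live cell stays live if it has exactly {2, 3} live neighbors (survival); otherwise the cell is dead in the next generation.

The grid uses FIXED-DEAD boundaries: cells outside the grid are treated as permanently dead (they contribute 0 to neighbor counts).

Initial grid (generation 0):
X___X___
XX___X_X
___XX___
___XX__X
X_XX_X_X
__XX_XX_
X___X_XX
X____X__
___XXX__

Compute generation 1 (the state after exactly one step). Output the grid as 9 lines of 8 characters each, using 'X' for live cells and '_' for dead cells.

Simulating step by step:
Generation 0 (given above): 29 live cells
Generation 1: 23 live cells
(generation 1 grid is the final answer)

Answer: XX______
XX_X_X__
__XX_XX_
_____XX_
_X___X_X
__X_____
_X_XX__X
___X____
____XX__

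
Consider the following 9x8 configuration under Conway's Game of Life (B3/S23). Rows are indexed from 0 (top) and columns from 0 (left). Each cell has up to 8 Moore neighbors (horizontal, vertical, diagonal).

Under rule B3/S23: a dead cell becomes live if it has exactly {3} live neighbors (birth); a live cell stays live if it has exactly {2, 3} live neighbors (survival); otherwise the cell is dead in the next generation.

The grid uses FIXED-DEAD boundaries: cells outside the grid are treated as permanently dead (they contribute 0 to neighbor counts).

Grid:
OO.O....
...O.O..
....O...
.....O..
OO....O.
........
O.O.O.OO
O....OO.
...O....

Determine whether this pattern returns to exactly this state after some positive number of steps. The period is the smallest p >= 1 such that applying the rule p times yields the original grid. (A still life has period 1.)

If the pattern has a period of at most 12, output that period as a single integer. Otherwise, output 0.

Answer: 0

Derivation:
Simulating and comparing each generation to the original:
Gen 0 (original, given above): 19 live cells
Gen 1: 20 live cells, differs from original
Gen 2: 21 live cells, differs from original
Gen 3: 19 live cells, differs from original
Gen 4: 20 live cells, differs from original
Gen 5: 16 live cells, differs from original
Gen 6: 22 live cells, differs from original
Gen 7: 17 live cells, differs from original
Gen 8: 16 live cells, differs from original
Gen 9: 15 live cells, differs from original
Gen 10: 15 live cells, differs from original
Gen 11: 15 live cells, differs from original
Gen 12: 15 live cells, differs from original
No period found within 12 steps.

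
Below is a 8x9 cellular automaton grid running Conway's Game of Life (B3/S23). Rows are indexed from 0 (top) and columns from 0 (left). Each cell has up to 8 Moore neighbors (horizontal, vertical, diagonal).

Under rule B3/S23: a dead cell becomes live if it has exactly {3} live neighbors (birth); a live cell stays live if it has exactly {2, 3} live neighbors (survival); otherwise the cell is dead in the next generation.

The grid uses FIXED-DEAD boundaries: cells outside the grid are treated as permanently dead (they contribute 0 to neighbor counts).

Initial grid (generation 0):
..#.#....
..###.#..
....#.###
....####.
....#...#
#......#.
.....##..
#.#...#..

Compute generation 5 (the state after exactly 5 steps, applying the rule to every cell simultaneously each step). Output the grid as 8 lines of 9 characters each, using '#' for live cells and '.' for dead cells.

Simulating step by step:
Generation 0 (given above): 23 live cells
Generation 1: 20 live cells
..#.##...
..#.#.#..
........#
...##....
....#...#
.....###.
.#...###.
.....##..
Generation 2: 16 live cells
....##...
....#....
....##...
...##....
...##.##.
....#...#
....#....
.....#.#.
Generation 3: 10 live cells
....##...
...#.....
.....#...
......#..
.......#.
....#..#.
....##...
.........
Generation 4: 10 live cells
....#....
.....#...
.........
......#..
......##.
....###..
....##...
.........
Generation 5: 7 live cells
(generation 5 grid is the final answer)

Answer: .........
.........
.........
......##.
.......#.
....#..#.
....#.#..
.........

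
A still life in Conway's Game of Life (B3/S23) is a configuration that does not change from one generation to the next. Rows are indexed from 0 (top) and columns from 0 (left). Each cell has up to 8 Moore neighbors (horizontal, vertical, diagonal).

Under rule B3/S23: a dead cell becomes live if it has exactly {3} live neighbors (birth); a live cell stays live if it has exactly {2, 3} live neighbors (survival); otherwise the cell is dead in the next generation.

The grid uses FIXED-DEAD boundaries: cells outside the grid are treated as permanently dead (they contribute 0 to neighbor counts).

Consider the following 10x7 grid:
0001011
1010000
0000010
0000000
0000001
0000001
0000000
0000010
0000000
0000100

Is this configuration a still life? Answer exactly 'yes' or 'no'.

Compute generation 1 and compare to generation 0 (given above):
Generation 1:
0000000
0000111
0000000
0000000
0000000
0000000
0000000
0000000
0000000
0000000
Cell (0,3) differs: gen0=1 vs gen1=0 -> NOT a still life.

Answer: no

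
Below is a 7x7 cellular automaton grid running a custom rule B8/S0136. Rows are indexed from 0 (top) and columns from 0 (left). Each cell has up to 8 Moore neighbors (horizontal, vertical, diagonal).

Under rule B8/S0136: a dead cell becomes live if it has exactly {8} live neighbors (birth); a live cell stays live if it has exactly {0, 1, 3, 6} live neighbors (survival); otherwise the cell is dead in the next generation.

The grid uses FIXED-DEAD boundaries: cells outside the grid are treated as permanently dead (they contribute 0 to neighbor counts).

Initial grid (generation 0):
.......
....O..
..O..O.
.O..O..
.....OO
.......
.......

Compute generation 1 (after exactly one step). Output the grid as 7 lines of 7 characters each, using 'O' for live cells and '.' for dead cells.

Simulating step by step:
Generation 0 (given above): 7 live cells
Generation 1: 4 live cells
(generation 1 grid is the final answer)

Answer: .......
....O..
..O....
.O.....
......O
.......
.......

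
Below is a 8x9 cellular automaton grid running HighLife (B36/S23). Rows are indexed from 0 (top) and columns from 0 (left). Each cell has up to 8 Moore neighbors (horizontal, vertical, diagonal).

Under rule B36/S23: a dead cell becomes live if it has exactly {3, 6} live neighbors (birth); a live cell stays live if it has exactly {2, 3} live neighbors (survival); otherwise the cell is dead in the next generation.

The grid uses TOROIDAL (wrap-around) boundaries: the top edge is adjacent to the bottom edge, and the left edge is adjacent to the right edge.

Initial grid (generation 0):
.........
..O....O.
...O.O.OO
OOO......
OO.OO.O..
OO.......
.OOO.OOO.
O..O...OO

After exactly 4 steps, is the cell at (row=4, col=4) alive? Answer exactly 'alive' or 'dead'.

Simulating step by step:
Generation 0 (given above): 26 live cells
Generation 1: 27 live cells
.......O.
......OOO
O..O..OOO
.....OOO.
...O....O
..O....OO
...OO.OO.
OO.OO..OO
Generation 2: 21 live cells
........O
O........
O........
O...OO...
........O
..O.O.O.O
.O..OOO.O
O.OOOO...
Generation 3: 32 live cells
OO.OO...O
O.......O
OO......O
O.......O
O..OO..OO
...OO.O.O
.O.O..O.O
OOOO..OOO
Generation 4: 17 live cells
...OO....
..O....O.
.O.....O.
.........
...OOO...
......OO.
OOO...O..
.....OO..

Cell (4,4) at generation 4: 1 -> alive

Answer: alive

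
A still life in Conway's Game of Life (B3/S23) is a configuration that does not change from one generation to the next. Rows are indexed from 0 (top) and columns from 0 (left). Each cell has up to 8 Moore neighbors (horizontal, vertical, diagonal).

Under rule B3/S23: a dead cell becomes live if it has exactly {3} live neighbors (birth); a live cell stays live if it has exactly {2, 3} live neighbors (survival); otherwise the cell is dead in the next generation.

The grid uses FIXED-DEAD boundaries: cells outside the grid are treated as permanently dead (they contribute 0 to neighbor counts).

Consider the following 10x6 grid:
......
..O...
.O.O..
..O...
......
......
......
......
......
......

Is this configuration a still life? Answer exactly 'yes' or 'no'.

Compute generation 1 and compare to generation 0 (given above):
Generation 1:
......
..O...
.O.O..
..O...
......
......
......
......
......
......
The grids are IDENTICAL -> still life.

Answer: yes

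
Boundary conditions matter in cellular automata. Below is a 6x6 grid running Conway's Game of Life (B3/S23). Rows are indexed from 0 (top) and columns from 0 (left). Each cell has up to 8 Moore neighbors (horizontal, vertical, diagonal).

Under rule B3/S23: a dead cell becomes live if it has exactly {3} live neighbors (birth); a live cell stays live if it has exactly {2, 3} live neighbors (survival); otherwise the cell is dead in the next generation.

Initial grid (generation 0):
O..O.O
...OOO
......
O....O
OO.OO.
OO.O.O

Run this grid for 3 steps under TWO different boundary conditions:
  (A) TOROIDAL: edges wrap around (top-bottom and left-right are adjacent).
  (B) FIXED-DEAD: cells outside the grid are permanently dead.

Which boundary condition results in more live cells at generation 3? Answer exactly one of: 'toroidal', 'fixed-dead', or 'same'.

Under TOROIDAL boundary, generation 3:
O.....
OOOOOO
..OO..
.OOOO.
..O...
OO....
Population = 16

Under FIXED-DEAD boundary, generation 3:
......
......
.....O
....OO
...O.O
...O..
Population = 6

Comparison: toroidal=16, fixed-dead=6 -> toroidal

Answer: toroidal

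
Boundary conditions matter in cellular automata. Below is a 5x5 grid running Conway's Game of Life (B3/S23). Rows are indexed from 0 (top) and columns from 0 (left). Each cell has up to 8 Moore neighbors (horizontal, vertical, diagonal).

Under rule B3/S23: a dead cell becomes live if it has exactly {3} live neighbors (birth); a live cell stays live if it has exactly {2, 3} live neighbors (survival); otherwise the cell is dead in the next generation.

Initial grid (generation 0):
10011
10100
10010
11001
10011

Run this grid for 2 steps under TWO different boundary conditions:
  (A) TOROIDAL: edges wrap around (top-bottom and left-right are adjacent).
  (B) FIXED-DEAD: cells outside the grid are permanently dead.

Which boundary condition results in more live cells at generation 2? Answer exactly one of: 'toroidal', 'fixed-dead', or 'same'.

Under TOROIDAL boundary, generation 2:
00110
00100
00010
01000
00110
Population = 7

Under FIXED-DEAD boundary, generation 2:
01110
10001
10001
00001
10011
Population = 11

Comparison: toroidal=7, fixed-dead=11 -> fixed-dead

Answer: fixed-dead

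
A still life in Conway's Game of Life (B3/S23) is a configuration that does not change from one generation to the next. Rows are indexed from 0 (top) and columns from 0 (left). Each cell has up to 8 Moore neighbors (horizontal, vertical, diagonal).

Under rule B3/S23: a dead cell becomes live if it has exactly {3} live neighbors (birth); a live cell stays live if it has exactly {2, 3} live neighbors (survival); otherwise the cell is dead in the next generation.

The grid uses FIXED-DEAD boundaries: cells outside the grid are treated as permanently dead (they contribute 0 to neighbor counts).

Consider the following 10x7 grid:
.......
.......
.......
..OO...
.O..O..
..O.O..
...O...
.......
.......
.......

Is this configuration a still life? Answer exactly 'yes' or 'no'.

Compute generation 1 and compare to generation 0 (given above):
Generation 1:
.......
.......
.......
..OO...
.O..O..
..O.O..
...O...
.......
.......
.......
The grids are IDENTICAL -> still life.

Answer: yes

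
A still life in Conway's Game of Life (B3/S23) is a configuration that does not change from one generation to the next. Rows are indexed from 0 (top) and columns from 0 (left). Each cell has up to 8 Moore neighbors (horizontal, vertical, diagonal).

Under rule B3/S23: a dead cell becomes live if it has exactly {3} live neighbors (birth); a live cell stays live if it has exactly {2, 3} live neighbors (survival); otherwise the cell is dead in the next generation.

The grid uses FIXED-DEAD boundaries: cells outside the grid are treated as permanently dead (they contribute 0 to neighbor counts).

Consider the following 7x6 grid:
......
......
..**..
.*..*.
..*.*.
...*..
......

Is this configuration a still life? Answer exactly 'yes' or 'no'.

Compute generation 1 and compare to generation 0 (given above):
Generation 1:
......
......
..**..
.*..*.
..*.*.
...*..
......
The grids are IDENTICAL -> still life.

Answer: yes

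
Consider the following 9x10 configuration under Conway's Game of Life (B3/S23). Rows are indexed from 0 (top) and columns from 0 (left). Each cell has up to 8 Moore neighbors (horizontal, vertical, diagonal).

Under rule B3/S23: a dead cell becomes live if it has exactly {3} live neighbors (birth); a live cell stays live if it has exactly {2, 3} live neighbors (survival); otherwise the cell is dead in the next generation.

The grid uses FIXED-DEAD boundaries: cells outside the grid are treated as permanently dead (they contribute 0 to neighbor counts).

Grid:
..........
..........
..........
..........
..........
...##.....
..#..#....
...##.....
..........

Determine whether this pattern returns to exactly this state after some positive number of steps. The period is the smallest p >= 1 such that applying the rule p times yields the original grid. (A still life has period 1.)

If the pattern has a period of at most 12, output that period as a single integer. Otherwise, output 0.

Simulating and comparing each generation to the original:
Gen 0 (original, given above): 6 live cells
Gen 1: 6 live cells, MATCHES original -> period = 1

Answer: 1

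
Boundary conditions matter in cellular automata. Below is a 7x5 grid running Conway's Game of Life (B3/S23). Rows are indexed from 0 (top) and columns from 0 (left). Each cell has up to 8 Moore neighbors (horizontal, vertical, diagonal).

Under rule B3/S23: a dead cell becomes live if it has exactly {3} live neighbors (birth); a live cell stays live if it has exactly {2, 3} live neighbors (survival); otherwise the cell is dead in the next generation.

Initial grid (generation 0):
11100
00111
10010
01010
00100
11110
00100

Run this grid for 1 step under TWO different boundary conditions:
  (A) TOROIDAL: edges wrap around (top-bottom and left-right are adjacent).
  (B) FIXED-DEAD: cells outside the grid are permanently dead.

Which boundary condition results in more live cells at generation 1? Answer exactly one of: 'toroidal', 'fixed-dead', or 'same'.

Under TOROIDAL boundary, generation 1:
10001
00000
11000
01011
10001
00010
00001
Population = 11

Under FIXED-DEAD boundary, generation 1:
01100
10001
01000
01010
10000
00010
00110
Population = 11

Comparison: toroidal=11, fixed-dead=11 -> same

Answer: same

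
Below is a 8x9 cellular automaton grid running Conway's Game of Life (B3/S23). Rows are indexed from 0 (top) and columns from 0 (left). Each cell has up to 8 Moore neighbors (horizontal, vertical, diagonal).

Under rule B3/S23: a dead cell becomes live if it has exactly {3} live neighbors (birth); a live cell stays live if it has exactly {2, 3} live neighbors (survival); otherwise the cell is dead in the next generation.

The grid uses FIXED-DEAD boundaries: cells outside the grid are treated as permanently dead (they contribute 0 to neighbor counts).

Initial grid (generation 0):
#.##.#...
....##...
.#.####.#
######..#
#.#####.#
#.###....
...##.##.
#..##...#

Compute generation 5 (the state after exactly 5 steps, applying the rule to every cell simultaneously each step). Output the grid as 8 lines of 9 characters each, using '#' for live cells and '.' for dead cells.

Simulating step by step:
Generation 0 (given above): 38 live cells
Generation 1: 18 live cells
...#.#...
.#.......
##....##.
#.......#
#.....##.
.........
.#.....#.
...###.#.
Generation 2: 16 live cells
.........
###...#..
##.....#.
#.......#
.......#.
......##.
....#.#..
....#.#..
Generation 3: 16 live cells
.#.......
#.#......
..#....#.
##.....##
......###
.....###.
......#..
.........
Generation 4: 13 live cells
.#.......
..#......
#.#....##
.#.......
.....#...
.....#..#
.....###.
.........
Generation 5: 10 live cells
(generation 5 grid is the final answer)

Answer: .........
..#......
..#......
.#.......
.........
....##.#.
.....###.
......#..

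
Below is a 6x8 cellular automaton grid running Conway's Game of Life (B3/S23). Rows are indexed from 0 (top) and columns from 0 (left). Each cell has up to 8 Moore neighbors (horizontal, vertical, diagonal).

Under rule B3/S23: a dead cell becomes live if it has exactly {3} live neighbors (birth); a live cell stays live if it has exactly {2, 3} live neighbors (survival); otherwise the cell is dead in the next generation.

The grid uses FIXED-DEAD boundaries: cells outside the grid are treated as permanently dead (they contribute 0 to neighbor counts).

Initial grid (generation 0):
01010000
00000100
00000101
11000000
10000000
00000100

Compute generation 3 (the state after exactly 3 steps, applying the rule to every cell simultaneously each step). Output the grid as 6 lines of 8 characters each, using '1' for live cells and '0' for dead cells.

Answer: 00000000
00000000
00000000
11000000
11000000
00000000

Derivation:
Simulating step by step:
Generation 0 (given above): 9 live cells
Generation 1: 7 live cells
00000000
00001010
00000010
11000000
11000000
00000000
Generation 2: 6 live cells
00000000
00000100
00000100
11000000
11000000
00000000
Generation 3: 4 live cells
(generation 3 grid is the final answer)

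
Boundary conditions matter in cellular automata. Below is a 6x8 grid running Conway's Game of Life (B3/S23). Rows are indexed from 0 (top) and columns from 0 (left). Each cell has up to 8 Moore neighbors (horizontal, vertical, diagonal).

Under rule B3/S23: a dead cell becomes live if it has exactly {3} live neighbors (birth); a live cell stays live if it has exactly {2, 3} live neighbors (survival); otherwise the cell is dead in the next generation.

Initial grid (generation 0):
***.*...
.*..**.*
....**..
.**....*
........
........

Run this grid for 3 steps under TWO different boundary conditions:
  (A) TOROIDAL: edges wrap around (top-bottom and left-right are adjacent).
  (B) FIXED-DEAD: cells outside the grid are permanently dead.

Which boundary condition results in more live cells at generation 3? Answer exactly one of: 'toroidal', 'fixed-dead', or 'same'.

Answer: toroidal

Derivation:
Under TOROIDAL boundary, generation 3:
****.*.*
..*...*.
.....*..
..*..*..
.*......
****.*..
Population = 17

Under FIXED-DEAD boundary, generation 3:
....**..
......*.
..*..*..
..*..*..
...*....
........
Population = 8

Comparison: toroidal=17, fixed-dead=8 -> toroidal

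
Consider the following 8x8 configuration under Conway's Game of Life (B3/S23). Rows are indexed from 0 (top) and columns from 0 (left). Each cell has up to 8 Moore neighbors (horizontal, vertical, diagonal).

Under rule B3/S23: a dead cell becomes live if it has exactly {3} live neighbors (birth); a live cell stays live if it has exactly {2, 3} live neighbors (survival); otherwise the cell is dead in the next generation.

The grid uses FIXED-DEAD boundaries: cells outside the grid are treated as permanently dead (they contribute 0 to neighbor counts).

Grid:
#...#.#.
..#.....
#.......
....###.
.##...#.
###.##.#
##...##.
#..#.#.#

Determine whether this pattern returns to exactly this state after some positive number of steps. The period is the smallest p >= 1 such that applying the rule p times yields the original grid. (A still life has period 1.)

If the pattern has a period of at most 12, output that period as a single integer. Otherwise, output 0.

Simulating and comparing each generation to the original:
Gen 0 (original, given above): 25 live cells
Gen 1: 17 live cells, differs from original
Gen 2: 21 live cells, differs from original
Gen 3: 14 live cells, differs from original
Gen 4: 16 live cells, differs from original
Gen 5: 9 live cells, differs from original
Gen 6: 10 live cells, differs from original
Gen 7: 11 live cells, differs from original
Gen 8: 8 live cells, differs from original
Gen 9: 11 live cells, differs from original
Gen 10: 7 live cells, differs from original
Gen 11: 4 live cells, differs from original
Gen 12: 3 live cells, differs from original
No period found within 12 steps.

Answer: 0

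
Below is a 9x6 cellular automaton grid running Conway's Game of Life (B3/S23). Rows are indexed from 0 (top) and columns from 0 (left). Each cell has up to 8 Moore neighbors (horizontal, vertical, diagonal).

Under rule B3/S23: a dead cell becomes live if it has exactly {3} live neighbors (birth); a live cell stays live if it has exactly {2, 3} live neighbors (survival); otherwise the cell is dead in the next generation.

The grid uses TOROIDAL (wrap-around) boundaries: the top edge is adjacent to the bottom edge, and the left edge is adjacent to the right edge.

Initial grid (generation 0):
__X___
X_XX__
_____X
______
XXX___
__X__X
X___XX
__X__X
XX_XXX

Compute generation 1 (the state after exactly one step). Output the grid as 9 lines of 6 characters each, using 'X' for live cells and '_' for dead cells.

Answer: ______
_XXX__
______
XX____
XXX___
__XXX_
XX_XX_
__X___
XX_XXX

Derivation:
Simulating step by step:
Generation 0 (given above): 20 live cells
Generation 1: 21 live cells
(generation 1 grid is the final answer)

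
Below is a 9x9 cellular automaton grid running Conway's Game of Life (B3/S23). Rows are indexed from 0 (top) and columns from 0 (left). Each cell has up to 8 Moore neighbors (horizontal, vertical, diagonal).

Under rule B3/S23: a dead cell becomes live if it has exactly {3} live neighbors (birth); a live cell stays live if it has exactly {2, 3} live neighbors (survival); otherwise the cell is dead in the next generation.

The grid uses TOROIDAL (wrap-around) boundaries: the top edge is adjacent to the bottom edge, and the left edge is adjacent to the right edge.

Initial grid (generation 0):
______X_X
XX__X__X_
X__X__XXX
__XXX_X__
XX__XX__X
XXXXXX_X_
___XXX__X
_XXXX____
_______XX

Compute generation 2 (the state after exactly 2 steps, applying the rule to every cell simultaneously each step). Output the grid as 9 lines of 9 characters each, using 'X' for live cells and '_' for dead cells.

Answer: XXX___XXX
_____XX__
_X___XX__
______X_X
______XXX
______X__
X_____X__
__XX_____
X_XX_____

Derivation:
Simulating step by step:
Generation 0 (given above): 37 live cells
Generation 1: 22 live cells
______X__
_X___X___
X_____X__
__X___X__
_______XX
_______X_
______X_X
X_X__X_XX
X_XX___XX
Generation 2: 24 live cells
(generation 2 grid is the final answer)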